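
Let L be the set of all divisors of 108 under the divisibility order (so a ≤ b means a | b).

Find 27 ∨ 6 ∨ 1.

Common upper bounds of {27, 6, 1}: 108, 54.
The least among these is 54.

54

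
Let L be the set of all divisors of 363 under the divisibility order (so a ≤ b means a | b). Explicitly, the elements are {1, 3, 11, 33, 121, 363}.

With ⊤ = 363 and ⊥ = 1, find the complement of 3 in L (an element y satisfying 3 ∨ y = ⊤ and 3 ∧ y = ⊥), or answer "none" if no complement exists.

121

Need y with 3 ∨ y = 363 and 3 ∧ y = 1.
Checking each element gives: 121.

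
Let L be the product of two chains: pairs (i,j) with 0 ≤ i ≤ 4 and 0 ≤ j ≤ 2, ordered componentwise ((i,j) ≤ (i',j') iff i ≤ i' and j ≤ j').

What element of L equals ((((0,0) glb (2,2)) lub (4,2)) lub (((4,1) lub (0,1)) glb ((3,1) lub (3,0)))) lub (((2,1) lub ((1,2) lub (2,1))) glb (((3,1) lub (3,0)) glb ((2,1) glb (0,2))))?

(4,2)

(0,0) ∧ (2,2) = (0,0)
(0,0) ∨ (4,2) = (4,2)
(4,1) ∨ (0,1) = (4,1)
(3,1) ∨ (3,0) = (3,1)
(4,1) ∧ (3,1) = (3,1)
(4,2) ∨ (3,1) = (4,2)
(1,2) ∨ (2,1) = (2,2)
(2,1) ∨ (2,2) = (2,2)
(3,1) ∨ (3,0) = (3,1)
(2,1) ∧ (0,2) = (0,1)
(3,1) ∧ (0,1) = (0,1)
(2,2) ∧ (0,1) = (0,1)
(4,2) ∨ (0,1) = (4,2)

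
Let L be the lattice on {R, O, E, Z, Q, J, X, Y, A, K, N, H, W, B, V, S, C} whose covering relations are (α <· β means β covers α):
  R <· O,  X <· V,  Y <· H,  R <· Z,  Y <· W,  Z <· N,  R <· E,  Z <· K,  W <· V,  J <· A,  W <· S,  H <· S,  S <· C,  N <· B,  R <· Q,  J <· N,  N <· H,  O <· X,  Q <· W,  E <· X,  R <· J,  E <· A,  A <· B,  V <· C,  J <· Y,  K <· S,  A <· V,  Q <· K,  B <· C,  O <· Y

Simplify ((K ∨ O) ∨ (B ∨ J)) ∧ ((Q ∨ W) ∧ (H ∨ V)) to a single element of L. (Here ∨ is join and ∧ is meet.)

K ∨ O = S
B ∨ J = B
S ∨ B = C
Q ∨ W = W
H ∨ V = C
W ∧ C = W
C ∧ W = W

W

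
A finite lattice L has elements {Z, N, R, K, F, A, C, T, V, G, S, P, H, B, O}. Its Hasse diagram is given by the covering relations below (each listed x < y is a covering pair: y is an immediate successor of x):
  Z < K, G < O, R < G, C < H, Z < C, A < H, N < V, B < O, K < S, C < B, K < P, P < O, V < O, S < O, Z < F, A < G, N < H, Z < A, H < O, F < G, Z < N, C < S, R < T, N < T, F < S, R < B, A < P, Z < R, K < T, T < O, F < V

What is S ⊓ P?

Common lower bounds of {S, P}: K, Z.
The greatest among these is K.

K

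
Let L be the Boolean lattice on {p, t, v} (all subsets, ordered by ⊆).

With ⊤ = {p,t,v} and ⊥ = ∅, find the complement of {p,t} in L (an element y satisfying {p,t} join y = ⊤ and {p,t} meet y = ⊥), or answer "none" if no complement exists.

{v}

Need y with {p,t} ∨ y = {p,t,v} and {p,t} ∧ y = ∅.
Checking each element gives: {v}.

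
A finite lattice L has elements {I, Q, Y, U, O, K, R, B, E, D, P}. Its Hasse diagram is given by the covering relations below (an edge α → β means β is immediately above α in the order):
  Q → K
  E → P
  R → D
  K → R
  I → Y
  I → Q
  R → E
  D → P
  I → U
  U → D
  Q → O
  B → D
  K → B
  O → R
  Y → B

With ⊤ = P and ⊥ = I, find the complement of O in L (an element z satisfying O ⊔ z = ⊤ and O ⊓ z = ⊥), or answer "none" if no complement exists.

none

For every candidate z, either O ∨ z ≠ P or O ∧ z ≠ I; no complement exists.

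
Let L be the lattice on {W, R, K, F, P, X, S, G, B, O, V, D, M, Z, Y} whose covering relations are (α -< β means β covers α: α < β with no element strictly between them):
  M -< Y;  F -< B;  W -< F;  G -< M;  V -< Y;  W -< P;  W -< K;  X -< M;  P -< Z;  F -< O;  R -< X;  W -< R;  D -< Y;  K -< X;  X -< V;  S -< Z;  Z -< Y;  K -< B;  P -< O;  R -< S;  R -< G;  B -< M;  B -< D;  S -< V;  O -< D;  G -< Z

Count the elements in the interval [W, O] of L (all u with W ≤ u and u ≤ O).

The interval [W, O] = {F, O, P, W}, which has 4 elements.

4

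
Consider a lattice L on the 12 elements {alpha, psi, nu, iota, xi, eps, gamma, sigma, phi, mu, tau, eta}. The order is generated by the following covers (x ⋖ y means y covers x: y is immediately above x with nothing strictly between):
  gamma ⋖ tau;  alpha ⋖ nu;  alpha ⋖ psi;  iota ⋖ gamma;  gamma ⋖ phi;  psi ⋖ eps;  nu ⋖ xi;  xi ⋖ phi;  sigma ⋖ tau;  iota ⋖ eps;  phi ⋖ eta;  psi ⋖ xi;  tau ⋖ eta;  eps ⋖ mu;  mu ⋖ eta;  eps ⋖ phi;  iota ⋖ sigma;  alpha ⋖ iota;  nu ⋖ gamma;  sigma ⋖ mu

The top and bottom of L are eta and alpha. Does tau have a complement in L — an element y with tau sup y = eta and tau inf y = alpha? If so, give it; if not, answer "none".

Need y with tau ∨ y = eta and tau ∧ y = alpha.
Checking each element gives: psi.

psi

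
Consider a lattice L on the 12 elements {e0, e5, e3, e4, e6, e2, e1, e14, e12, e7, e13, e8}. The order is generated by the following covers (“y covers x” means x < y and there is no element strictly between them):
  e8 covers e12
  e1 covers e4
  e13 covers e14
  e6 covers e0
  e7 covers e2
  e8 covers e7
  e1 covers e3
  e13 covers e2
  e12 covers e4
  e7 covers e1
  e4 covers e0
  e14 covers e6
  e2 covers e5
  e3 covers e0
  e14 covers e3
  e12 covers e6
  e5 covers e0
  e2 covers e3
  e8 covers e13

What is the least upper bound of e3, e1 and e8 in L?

e8

Common upper bounds of {e3, e1, e8}: e8.
The least among these is e8.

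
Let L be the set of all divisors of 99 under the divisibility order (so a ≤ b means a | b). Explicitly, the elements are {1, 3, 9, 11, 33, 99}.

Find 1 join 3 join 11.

33

In the divisibility order, the join is the least common multiple: lcm(1, 3, 11) = 33.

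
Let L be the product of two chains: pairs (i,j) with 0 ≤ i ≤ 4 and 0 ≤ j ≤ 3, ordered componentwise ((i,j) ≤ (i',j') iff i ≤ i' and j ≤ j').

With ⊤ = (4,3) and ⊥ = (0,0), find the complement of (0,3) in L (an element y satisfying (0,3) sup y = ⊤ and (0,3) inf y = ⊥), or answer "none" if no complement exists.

(4,0)

Need y with (0,3) ∨ y = (4,3) and (0,3) ∧ y = (0,0).
Checking each element gives: (4,0).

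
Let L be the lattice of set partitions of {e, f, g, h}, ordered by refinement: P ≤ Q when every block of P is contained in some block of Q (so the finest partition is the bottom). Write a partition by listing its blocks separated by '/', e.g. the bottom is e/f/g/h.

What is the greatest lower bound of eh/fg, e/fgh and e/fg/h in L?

e/fg/h

The meet (common refinement) of eh/fg, e/fgh, e/fg/h intersects blocks pairwise, giving e/fg/h.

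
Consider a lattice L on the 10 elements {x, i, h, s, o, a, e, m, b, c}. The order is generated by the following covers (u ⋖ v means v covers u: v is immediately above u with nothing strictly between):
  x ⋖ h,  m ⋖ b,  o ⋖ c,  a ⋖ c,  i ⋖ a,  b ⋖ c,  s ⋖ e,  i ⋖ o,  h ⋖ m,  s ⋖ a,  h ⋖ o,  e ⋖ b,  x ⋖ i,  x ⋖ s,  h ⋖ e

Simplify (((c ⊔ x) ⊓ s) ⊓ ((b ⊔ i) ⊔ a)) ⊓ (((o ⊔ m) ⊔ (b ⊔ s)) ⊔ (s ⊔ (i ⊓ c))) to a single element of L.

c ∨ x = c
c ∧ s = s
b ∨ i = c
c ∨ a = c
s ∧ c = s
o ∨ m = c
b ∨ s = b
c ∨ b = c
i ∧ c = i
s ∨ i = a
c ∨ a = c
s ∧ c = s

s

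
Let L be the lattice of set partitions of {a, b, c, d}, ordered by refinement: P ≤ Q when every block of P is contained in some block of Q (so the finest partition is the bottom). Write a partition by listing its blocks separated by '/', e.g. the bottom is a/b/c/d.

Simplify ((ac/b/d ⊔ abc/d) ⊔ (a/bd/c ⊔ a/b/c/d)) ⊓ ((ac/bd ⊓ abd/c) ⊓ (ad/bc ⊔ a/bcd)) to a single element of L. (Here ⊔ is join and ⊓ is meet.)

a/bd/c

ac/b/d ∨ abc/d = abc/d
a/bd/c ∨ a/b/c/d = a/bd/c
abc/d ∨ a/bd/c = abcd
ac/bd ∧ abd/c = a/bd/c
ad/bc ∨ a/bcd = abcd
a/bd/c ∧ abcd = a/bd/c
abcd ∧ a/bd/c = a/bd/c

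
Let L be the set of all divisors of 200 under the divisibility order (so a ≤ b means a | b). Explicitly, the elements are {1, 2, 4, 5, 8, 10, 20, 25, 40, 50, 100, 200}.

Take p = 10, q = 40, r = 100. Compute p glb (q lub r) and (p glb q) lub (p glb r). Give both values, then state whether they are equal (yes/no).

q lub r = 200, so p glb (q lub r) = 10 glb 200 = 10.
p glb q = 10 and p glb r = 10, so (p glb q) lub (p glb r) = 10 lub 10 = 10.
Equal: yes.

10; 10; yes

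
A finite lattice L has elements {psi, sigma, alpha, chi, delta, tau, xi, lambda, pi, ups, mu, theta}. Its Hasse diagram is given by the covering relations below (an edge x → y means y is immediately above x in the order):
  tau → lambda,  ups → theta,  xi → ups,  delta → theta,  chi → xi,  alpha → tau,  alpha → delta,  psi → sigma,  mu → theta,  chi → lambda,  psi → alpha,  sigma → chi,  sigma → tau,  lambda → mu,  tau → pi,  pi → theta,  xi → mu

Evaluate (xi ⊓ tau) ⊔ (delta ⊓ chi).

xi ∧ tau = sigma
delta ∧ chi = psi
sigma ∨ psi = sigma

sigma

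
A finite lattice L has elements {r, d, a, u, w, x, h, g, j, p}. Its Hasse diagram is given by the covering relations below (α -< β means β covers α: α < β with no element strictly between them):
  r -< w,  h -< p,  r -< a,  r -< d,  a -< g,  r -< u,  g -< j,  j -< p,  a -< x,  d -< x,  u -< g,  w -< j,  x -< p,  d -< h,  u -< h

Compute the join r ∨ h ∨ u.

Common upper bounds of {r, h, u}: h, p.
The least among these is h.

h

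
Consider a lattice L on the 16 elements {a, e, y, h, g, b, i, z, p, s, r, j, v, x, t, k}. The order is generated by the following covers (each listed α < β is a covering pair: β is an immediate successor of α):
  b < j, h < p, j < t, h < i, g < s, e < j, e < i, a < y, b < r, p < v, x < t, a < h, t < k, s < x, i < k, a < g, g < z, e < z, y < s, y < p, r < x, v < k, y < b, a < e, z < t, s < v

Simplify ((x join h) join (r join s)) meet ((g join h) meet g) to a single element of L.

g

x ∨ h = k
r ∨ s = x
k ∨ x = k
g ∨ h = v
v ∧ g = g
k ∧ g = g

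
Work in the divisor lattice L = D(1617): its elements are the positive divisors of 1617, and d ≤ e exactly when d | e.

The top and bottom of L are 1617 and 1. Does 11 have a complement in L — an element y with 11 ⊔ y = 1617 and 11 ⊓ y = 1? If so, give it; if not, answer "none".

Need y with 11 ∨ y = 1617 and 11 ∧ y = 1.
Checking each element gives: 147.

147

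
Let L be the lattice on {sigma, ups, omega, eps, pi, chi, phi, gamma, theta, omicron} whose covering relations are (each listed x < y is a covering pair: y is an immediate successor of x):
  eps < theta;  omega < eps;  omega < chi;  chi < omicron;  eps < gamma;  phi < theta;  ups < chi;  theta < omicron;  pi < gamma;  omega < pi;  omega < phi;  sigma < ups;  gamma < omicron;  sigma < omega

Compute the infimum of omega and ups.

Common lower bounds of {omega, ups}: sigma.
The greatest among these is sigma.

sigma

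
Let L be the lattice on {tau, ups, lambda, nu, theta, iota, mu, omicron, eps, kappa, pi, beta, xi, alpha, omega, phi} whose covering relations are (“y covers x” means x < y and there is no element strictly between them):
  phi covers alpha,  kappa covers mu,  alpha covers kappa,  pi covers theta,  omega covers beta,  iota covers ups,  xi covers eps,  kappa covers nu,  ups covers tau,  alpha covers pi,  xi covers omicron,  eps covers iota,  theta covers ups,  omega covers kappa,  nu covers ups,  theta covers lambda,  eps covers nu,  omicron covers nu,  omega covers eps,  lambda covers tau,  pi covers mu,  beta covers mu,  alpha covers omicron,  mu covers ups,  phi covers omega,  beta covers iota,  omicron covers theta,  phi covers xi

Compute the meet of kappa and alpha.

Common lower bounds of {kappa, alpha}: kappa, mu, nu, tau, ups.
The greatest among these is kappa.

kappa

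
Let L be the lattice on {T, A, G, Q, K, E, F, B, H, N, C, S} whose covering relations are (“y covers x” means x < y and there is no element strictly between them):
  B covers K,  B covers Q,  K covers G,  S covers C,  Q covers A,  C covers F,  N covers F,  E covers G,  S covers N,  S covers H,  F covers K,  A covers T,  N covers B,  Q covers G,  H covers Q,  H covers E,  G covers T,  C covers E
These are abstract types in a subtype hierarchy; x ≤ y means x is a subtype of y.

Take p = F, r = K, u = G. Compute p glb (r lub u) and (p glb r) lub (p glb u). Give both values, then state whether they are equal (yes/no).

K; K; yes

r lub u = K, so p glb (r lub u) = F glb K = K.
p glb r = K and p glb u = G, so (p glb r) lub (p glb u) = K lub G = K.
Equal: yes.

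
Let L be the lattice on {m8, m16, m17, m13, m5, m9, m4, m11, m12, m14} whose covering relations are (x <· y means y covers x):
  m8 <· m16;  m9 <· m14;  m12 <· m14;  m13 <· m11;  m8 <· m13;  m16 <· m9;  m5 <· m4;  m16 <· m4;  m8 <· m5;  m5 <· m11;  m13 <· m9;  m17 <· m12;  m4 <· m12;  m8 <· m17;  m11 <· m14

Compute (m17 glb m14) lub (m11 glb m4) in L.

m12

m17 ∧ m14 = m17
m11 ∧ m4 = m5
m17 ∨ m5 = m12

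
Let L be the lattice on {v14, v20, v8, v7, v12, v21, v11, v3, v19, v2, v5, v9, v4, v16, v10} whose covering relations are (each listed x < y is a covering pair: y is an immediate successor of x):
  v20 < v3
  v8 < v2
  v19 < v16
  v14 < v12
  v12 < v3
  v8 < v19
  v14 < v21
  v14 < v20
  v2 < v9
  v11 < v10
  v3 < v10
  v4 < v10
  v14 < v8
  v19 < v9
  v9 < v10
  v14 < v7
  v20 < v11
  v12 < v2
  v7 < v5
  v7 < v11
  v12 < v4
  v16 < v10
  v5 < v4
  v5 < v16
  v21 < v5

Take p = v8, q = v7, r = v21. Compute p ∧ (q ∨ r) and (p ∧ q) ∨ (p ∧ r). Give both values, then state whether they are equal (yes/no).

v14; v14; yes

q ∨ r = v5, so p ∧ (q ∨ r) = v8 ∧ v5 = v14.
p ∧ q = v14 and p ∧ r = v14, so (p ∧ q) ∨ (p ∧ r) = v14 ∨ v14 = v14.
Equal: yes.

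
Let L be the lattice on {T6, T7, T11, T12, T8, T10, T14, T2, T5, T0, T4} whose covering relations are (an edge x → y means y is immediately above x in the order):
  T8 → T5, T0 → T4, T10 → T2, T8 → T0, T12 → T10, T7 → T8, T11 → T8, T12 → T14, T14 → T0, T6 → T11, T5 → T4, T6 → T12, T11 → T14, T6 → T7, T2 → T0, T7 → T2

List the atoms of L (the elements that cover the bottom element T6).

T11, T12, T7

The atoms are exactly the elements that cover T6: T11, T12, T7.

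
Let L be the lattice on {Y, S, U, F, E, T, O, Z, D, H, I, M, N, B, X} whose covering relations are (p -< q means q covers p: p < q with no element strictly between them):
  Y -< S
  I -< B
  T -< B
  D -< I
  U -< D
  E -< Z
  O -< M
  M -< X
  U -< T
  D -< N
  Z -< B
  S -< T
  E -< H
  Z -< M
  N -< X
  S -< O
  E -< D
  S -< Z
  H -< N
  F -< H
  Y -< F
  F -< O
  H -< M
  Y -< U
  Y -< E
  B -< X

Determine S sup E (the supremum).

Common upper bounds of {S, E}: B, M, X, Z.
The least among these is Z.

Z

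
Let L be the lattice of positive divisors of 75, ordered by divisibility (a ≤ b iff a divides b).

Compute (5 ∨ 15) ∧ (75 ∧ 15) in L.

15

5 ∨ 15 = 15
75 ∧ 15 = 15
15 ∧ 15 = 15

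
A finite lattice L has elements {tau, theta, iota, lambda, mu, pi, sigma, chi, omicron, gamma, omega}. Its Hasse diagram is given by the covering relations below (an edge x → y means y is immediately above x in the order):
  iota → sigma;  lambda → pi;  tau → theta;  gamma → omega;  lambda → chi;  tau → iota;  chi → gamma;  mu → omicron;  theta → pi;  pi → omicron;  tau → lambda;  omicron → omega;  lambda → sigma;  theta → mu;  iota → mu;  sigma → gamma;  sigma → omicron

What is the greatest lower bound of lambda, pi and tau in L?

Common lower bounds of {lambda, pi, tau}: tau.
The greatest among these is tau.

tau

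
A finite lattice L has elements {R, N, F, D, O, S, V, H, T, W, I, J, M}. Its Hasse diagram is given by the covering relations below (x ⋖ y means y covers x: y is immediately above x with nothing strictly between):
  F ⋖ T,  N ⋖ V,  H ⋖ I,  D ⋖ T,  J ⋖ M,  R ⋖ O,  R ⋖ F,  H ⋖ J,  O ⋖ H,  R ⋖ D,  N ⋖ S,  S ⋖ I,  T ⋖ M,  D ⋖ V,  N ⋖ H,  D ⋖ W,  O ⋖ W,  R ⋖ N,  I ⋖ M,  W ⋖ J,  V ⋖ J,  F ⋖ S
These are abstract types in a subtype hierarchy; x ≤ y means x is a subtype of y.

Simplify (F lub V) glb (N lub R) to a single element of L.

F ∨ V = M
N ∨ R = N
M ∧ N = N

N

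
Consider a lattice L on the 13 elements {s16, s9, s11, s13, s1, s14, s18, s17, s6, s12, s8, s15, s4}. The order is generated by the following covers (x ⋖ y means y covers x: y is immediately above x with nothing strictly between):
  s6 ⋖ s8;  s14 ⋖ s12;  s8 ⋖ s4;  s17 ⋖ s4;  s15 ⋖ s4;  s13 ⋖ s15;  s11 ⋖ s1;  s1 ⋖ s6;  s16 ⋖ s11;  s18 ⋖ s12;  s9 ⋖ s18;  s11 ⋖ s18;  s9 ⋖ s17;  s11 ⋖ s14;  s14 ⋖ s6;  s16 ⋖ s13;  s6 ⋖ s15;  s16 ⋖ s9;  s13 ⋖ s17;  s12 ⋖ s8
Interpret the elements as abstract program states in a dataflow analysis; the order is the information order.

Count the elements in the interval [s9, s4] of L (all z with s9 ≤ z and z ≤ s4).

6

The interval [s9, s4] = {s12, s17, s18, s4, s8, s9}, which has 6 elements.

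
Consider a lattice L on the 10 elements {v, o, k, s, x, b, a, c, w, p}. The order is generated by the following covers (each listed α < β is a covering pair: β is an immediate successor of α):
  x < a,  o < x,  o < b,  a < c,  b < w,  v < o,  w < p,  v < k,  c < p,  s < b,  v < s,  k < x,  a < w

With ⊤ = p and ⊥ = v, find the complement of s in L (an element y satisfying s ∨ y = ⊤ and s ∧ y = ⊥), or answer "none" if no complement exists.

c

Need y with s ∨ y = p and s ∧ y = v.
Checking each element gives: c.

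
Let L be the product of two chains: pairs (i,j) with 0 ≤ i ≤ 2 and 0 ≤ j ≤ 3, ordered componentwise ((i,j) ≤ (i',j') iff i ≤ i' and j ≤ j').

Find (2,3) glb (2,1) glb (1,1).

Common lower bounds of {(2,3), (2,1), (1,1)}: (0,0), (0,1), (1,0), (1,1).
The greatest among these is (1,1).

(1,1)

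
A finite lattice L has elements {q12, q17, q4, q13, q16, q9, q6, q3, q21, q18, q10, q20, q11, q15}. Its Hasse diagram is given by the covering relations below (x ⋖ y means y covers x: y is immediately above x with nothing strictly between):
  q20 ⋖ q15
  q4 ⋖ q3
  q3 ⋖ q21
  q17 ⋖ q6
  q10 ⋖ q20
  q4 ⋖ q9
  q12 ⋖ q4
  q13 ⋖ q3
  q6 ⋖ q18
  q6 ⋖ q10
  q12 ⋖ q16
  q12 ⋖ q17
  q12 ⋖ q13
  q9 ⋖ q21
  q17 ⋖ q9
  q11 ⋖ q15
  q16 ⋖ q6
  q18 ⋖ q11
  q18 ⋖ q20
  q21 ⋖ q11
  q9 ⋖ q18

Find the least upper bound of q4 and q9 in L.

Common upper bounds of {q4, q9}: q11, q15, q18, q20, q21, q9.
The least among these is q9.

q9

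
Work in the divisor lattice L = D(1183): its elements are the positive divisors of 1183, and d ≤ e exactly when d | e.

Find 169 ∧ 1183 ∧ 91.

In the divisibility order, the meet is the greatest common divisor: gcd(169, 1183, 91) = 13.

13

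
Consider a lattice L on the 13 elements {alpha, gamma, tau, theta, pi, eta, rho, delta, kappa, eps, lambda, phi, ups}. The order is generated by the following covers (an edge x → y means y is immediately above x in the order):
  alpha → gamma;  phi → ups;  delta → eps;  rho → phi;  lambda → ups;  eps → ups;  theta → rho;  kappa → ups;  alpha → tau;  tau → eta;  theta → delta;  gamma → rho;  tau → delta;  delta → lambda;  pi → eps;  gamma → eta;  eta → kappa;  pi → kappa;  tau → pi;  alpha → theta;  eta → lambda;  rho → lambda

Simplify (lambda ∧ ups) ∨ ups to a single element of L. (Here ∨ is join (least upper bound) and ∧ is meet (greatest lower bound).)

lambda ∧ ups = lambda
lambda ∨ ups = ups

ups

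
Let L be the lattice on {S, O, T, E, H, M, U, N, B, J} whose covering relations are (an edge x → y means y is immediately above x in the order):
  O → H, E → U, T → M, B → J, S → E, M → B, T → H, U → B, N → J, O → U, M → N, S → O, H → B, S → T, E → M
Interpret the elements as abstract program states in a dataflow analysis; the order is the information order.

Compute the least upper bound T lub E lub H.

B

Common upper bounds of {T, E, H}: B, J.
The least among these is B.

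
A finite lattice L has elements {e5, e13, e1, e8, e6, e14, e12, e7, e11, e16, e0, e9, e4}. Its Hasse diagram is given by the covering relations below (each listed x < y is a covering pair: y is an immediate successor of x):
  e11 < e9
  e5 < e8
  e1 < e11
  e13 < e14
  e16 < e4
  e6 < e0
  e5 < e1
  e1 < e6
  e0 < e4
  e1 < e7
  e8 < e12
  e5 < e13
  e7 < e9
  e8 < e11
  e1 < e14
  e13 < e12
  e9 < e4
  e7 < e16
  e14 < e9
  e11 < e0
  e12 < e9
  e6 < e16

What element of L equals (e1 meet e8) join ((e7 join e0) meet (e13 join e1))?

e14

e1 ∧ e8 = e5
e7 ∨ e0 = e4
e13 ∨ e1 = e14
e4 ∧ e14 = e14
e5 ∨ e14 = e14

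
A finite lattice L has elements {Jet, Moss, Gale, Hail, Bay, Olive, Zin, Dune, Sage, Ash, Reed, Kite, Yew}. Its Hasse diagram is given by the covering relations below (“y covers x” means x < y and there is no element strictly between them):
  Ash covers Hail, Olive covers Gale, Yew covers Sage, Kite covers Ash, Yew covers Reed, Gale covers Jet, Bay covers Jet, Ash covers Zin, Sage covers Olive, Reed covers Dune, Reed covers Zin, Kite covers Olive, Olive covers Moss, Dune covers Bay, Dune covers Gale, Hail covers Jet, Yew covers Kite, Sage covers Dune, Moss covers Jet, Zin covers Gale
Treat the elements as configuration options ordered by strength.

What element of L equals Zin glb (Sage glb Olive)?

Sage ∧ Olive = Olive
Zin ∧ Olive = Gale

Gale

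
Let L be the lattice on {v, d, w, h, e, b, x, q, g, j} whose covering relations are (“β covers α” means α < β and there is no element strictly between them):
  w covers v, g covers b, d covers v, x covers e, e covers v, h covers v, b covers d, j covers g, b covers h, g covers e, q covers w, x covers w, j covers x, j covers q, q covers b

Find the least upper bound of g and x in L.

j

Common upper bounds of {g, x}: j.
The least among these is j.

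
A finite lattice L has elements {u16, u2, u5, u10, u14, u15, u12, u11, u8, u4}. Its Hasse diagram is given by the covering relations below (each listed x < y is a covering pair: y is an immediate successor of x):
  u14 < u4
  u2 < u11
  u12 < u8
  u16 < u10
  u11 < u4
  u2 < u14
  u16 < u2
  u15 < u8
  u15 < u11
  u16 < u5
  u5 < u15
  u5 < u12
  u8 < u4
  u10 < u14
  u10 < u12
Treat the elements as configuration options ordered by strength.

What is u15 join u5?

u15

Common upper bounds of {u15, u5}: u11, u15, u4, u8.
The least among these is u15.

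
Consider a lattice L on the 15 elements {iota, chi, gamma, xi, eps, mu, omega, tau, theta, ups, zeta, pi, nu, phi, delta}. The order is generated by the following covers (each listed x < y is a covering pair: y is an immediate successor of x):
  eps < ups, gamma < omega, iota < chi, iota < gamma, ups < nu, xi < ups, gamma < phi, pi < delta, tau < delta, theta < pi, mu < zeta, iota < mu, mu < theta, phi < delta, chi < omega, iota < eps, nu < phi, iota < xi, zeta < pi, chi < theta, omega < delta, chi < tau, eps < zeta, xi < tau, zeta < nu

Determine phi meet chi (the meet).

Common lower bounds of {phi, chi}: iota.
The greatest among these is iota.

iota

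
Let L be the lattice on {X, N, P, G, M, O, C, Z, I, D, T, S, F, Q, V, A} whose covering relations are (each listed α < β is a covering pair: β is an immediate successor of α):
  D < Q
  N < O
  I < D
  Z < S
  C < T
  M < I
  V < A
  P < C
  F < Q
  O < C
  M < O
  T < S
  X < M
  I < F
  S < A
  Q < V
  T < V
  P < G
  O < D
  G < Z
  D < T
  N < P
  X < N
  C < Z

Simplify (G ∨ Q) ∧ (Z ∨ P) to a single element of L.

Z

G ∨ Q = A
Z ∨ P = Z
A ∧ Z = Z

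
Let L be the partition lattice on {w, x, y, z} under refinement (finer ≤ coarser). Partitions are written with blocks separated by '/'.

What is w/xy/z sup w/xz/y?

The join of w/xy/z and w/xz/y merges any blocks that overlap across the partitions, giving w/xyz.

w/xyz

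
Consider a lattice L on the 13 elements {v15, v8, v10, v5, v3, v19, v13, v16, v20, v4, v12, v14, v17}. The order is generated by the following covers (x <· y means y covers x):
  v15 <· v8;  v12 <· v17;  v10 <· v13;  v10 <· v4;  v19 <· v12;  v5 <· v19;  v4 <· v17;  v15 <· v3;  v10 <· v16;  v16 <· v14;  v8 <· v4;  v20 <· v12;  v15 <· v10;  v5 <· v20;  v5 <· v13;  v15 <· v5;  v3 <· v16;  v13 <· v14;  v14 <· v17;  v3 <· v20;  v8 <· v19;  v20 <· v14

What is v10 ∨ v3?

Common upper bounds of {v10, v3}: v14, v16, v17.
The least among these is v16.

v16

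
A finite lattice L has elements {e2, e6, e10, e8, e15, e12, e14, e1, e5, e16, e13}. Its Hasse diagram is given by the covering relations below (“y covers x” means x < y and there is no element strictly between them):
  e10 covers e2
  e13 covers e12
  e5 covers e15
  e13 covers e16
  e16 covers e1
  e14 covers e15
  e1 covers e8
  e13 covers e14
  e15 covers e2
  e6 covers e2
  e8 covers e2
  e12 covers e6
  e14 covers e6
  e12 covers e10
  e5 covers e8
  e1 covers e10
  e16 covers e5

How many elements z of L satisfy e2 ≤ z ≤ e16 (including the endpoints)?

7

The interval [e2, e16] = {e1, e10, e15, e16, e2, e5, e8}, which has 7 elements.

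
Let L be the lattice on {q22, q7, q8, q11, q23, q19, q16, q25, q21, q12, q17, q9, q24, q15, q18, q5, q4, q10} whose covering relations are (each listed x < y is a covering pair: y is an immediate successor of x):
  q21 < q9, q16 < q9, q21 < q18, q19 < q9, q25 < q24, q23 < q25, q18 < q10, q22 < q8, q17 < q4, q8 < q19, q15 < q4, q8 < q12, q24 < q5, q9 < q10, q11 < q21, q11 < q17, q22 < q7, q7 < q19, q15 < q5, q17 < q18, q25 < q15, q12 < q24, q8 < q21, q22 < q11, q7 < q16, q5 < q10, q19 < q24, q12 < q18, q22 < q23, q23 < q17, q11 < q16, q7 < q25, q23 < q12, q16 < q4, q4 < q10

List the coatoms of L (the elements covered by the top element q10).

q18, q4, q5, q9

The coatoms are exactly the elements covered by q10: q18, q4, q5, q9.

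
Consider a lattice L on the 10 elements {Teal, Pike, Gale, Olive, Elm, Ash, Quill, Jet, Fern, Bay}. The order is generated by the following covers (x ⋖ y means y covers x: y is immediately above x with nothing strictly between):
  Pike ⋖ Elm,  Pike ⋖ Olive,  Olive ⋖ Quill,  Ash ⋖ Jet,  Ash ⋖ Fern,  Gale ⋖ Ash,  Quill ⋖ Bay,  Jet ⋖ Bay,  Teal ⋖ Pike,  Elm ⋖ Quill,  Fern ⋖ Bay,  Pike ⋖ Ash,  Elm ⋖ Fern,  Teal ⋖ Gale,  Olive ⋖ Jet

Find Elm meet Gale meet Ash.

Common lower bounds of {Elm, Gale, Ash}: Teal.
The greatest among these is Teal.

Teal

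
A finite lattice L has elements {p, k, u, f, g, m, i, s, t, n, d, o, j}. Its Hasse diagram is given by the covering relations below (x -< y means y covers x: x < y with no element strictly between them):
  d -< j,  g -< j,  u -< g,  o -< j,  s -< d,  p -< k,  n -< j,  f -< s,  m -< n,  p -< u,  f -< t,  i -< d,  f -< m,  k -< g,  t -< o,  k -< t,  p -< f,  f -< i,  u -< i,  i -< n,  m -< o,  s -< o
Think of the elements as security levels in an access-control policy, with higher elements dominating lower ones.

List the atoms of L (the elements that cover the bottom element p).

The atoms are exactly the elements that cover p: f, k, u.

f, k, u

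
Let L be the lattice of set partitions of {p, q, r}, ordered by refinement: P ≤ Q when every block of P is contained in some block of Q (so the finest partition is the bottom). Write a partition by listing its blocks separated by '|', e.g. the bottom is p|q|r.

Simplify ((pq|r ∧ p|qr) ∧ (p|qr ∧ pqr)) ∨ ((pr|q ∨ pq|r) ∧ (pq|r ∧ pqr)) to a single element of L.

pq|r ∧ p|qr = p|q|r
p|qr ∧ pqr = p|qr
p|q|r ∧ p|qr = p|q|r
pr|q ∨ pq|r = pqr
pq|r ∧ pqr = pq|r
pqr ∧ pq|r = pq|r
p|q|r ∨ pq|r = pq|r

pq|r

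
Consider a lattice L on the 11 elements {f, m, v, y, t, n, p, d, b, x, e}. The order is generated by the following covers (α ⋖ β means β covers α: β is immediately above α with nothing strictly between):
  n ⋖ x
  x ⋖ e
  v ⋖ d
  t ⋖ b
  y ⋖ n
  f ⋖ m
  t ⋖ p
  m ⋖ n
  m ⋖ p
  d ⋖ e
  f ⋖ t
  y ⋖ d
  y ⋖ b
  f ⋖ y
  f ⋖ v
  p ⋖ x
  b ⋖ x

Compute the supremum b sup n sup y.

x

Common upper bounds of {b, n, y}: e, x.
The least among these is x.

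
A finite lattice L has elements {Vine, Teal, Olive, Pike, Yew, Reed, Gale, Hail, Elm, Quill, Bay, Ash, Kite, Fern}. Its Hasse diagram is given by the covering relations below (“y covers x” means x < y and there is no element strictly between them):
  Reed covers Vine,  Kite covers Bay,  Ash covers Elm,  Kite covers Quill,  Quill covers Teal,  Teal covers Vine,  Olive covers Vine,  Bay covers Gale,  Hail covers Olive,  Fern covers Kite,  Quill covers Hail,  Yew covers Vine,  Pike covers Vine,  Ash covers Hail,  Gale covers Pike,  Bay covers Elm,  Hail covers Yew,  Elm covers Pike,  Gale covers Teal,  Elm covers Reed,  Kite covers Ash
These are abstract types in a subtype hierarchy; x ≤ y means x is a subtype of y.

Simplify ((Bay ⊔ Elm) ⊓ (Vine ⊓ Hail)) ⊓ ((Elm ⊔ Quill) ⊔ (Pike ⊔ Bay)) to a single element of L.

Vine

Bay ∨ Elm = Bay
Vine ∧ Hail = Vine
Bay ∧ Vine = Vine
Elm ∨ Quill = Kite
Pike ∨ Bay = Bay
Kite ∨ Bay = Kite
Vine ∧ Kite = Vine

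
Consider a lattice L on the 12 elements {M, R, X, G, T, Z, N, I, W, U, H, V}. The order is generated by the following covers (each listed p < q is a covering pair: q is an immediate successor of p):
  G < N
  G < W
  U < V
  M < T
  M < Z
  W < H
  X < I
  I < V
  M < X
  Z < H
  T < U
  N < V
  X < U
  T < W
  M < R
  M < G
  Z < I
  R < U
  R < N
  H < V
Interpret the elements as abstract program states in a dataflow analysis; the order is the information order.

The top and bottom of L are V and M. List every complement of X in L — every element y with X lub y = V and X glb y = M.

Need y with X ∨ y = V and X ∧ y = M.
Checking each element gives: G, H, N, W.

G, H, N, W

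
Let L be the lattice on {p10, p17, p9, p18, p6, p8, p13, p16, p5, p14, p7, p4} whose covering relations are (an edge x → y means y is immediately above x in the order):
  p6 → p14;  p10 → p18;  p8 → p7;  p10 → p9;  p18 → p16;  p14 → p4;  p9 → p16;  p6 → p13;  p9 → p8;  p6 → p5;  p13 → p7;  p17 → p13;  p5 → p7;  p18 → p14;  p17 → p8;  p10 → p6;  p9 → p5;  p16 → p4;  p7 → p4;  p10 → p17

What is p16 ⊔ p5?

p4

Common upper bounds of {p16, p5}: p4.
The least among these is p4.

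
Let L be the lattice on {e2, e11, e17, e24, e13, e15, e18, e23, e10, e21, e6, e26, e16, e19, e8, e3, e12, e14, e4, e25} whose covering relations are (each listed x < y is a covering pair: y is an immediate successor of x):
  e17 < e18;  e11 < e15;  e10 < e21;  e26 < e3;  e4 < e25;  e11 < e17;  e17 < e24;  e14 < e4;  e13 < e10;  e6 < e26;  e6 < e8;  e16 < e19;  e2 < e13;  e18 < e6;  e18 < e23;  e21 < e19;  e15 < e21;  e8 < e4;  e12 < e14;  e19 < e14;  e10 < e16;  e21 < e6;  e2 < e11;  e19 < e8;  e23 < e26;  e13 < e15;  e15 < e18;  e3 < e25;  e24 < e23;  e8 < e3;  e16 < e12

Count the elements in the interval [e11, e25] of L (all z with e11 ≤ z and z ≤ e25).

15

The interval [e11, e25] = {e11, e14, e15, e17, e18, e19, e21, e23, e24, e25, e26, e3, e4, e6, e8}, which has 15 elements.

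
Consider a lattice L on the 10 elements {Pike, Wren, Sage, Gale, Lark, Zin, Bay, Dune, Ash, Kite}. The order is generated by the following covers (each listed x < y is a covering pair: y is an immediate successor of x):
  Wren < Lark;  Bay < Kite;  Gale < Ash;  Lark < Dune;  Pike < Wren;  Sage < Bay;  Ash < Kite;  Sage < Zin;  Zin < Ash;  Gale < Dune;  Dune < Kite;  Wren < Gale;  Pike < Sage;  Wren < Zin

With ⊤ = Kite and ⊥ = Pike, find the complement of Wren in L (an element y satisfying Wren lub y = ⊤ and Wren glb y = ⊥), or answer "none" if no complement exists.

Bay

Need y with Wren ∨ y = Kite and Wren ∧ y = Pike.
Checking each element gives: Bay.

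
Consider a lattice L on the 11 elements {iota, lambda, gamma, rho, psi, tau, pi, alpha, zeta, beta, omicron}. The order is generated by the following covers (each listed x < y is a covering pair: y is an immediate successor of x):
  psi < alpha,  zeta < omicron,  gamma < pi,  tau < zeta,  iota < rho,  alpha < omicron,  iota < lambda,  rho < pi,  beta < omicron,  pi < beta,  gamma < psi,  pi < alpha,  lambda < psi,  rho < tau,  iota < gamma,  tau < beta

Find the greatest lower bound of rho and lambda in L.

Common lower bounds of {rho, lambda}: iota.
The greatest among these is iota.

iota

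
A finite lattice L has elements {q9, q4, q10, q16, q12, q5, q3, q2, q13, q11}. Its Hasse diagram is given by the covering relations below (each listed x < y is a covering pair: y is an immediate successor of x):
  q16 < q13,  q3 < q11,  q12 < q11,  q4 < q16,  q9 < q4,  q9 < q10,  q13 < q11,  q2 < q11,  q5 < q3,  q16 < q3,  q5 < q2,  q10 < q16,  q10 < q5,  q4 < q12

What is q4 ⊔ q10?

q16

Common upper bounds of {q4, q10}: q11, q13, q16, q3.
The least among these is q16.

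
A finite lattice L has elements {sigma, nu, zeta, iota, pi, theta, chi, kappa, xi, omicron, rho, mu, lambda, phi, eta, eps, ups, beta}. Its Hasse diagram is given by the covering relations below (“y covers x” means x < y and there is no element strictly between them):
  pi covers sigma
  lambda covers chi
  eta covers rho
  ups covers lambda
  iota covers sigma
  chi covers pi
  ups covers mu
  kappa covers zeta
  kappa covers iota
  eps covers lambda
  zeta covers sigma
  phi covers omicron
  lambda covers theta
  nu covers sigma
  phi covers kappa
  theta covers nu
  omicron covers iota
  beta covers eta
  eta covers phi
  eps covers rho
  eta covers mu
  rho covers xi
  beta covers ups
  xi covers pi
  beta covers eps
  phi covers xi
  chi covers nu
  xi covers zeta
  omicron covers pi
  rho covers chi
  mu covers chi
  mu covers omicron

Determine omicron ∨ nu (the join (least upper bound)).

Common upper bounds of {omicron, nu}: beta, eta, mu, ups.
The least among these is mu.

mu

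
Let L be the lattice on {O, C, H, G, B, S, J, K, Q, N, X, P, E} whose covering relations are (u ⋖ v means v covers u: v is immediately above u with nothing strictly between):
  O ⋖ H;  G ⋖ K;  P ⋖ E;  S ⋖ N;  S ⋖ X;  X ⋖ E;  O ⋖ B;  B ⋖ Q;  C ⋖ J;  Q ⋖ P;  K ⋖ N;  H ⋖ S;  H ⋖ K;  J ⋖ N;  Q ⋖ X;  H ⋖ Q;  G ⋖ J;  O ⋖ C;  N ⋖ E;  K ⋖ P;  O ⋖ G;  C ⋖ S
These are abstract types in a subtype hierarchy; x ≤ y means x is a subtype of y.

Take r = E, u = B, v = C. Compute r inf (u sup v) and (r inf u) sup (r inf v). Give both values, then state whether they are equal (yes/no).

X; X; yes

u sup v = X, so r inf (u sup v) = E inf X = X.
r inf u = B and r inf v = C, so (r inf u) sup (r inf v) = B sup C = X.
Equal: yes.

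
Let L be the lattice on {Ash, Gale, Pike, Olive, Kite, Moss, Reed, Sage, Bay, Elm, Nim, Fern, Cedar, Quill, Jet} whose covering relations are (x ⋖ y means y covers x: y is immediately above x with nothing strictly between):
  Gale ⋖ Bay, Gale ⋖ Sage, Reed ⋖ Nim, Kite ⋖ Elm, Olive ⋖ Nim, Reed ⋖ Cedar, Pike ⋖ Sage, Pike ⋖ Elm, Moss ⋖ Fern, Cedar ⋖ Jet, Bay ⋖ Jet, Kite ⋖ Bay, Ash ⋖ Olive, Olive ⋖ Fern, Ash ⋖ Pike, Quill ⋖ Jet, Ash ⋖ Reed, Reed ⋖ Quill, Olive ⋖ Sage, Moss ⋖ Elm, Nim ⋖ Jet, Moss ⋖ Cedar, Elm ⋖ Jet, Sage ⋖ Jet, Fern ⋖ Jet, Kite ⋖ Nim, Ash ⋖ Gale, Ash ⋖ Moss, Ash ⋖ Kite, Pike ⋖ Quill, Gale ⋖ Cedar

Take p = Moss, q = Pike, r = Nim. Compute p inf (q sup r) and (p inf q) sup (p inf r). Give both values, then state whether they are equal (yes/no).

Moss; Ash; no

q sup r = Jet, so p inf (q sup r) = Moss inf Jet = Moss.
p inf q = Ash and p inf r = Ash, so (p inf q) sup (p inf r) = Ash sup Ash = Ash.
Equal: no.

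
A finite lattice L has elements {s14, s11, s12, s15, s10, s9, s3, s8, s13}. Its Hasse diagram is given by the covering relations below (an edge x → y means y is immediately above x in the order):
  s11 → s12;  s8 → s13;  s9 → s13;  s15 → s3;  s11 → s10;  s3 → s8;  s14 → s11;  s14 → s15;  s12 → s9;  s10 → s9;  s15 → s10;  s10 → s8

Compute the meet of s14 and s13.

Common lower bounds of {s14, s13}: s14.
The greatest among these is s14.

s14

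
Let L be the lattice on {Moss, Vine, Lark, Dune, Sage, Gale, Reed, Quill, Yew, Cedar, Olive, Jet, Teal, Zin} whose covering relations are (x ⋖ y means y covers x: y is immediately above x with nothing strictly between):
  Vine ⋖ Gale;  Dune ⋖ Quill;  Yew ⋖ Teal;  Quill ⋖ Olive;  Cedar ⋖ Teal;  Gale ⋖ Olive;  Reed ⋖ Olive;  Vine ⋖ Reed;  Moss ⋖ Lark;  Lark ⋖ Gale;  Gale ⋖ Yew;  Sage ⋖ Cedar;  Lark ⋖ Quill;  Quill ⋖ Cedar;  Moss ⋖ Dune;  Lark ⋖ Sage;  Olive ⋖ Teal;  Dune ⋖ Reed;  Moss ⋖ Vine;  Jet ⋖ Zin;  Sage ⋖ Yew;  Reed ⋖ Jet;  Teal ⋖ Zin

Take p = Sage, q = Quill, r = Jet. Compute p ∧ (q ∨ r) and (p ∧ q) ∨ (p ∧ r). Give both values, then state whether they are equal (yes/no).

Sage; Lark; no

q ∨ r = Zin, so p ∧ (q ∨ r) = Sage ∧ Zin = Sage.
p ∧ q = Lark and p ∧ r = Moss, so (p ∧ q) ∨ (p ∧ r) = Lark ∨ Moss = Lark.
Equal: no.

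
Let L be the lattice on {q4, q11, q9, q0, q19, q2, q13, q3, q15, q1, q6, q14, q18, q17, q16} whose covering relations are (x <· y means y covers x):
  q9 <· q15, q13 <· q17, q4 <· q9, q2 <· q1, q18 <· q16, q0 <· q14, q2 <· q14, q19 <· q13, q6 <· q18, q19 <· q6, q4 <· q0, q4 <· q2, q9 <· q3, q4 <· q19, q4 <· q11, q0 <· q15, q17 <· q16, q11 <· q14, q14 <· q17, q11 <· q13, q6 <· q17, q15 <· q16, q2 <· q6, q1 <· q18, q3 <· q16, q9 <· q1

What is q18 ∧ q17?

Common lower bounds of {q18, q17}: q19, q2, q4, q6.
The greatest among these is q6.

q6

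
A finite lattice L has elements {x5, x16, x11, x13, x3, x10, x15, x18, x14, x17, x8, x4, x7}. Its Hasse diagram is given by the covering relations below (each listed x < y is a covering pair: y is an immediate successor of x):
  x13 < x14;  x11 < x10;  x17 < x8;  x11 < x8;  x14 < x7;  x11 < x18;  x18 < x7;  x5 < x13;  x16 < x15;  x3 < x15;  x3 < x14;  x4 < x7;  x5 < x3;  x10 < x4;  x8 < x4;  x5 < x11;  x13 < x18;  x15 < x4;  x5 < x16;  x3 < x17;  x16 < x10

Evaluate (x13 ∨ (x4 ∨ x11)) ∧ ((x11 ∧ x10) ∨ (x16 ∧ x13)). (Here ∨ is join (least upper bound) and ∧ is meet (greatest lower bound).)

x11

x4 ∨ x11 = x4
x13 ∨ x4 = x7
x11 ∧ x10 = x11
x16 ∧ x13 = x5
x11 ∨ x5 = x11
x7 ∧ x11 = x11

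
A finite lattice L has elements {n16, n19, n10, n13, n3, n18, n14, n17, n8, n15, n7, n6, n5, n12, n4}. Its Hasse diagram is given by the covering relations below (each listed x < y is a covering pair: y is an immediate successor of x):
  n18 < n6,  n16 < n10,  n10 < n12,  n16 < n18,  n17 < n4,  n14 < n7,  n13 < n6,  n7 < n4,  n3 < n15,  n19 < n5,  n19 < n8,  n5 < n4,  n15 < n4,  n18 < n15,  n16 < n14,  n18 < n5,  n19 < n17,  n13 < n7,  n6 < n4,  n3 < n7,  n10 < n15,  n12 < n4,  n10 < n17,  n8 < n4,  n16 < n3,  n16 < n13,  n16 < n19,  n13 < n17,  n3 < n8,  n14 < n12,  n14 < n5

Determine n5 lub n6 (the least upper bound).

Common upper bounds of {n5, n6}: n4.
The least among these is n4.

n4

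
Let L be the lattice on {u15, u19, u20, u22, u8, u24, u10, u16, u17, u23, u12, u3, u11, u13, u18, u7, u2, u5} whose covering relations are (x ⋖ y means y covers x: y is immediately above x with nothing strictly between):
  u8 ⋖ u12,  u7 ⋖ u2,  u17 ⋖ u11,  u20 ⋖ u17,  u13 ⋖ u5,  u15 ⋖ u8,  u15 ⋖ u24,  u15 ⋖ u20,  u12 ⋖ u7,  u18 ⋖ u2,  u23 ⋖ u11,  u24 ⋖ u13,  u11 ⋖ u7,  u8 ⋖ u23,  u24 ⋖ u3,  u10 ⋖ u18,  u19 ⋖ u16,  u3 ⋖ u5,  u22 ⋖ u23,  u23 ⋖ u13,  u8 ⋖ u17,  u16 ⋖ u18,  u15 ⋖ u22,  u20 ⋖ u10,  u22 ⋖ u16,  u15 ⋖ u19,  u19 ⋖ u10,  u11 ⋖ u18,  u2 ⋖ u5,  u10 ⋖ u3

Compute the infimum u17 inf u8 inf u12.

Common lower bounds of {u17, u8, u12}: u15, u8.
The greatest among these is u8.

u8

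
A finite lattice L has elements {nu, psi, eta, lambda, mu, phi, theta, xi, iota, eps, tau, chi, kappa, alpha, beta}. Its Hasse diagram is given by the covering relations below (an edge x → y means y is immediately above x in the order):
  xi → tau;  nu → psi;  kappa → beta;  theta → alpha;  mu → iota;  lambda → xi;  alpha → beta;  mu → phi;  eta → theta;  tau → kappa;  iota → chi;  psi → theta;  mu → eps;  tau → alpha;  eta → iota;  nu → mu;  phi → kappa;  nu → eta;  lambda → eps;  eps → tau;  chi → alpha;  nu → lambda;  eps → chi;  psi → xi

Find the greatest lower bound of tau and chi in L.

eps

Common lower bounds of {tau, chi}: eps, lambda, mu, nu.
The greatest among these is eps.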